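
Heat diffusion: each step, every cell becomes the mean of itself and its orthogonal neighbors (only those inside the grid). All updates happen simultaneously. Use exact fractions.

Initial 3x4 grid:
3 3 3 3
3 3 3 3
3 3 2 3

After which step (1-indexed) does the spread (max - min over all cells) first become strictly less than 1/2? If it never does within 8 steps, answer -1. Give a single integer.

Step 1: max=3, min=8/3, spread=1/3
  -> spread < 1/2 first at step 1
Step 2: max=3, min=329/120, spread=31/120
Step 3: max=3, min=3029/1080, spread=211/1080
Step 4: max=5353/1800, min=307103/108000, spread=14077/108000
Step 5: max=320317/108000, min=2775593/972000, spread=5363/48600
Step 6: max=177131/60000, min=83739191/29160000, spread=93859/1166400
Step 7: max=286263533/97200000, min=5038525519/1749600000, spread=4568723/69984000
Step 8: max=8566381111/2916000000, min=303147564371/104976000000, spread=8387449/167961600

Answer: 1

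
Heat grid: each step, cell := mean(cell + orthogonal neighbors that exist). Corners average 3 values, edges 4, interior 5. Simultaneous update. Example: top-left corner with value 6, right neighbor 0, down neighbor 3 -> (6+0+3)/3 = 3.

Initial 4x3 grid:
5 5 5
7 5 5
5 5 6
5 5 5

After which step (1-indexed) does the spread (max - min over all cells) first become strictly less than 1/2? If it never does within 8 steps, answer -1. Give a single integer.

Answer: 2

Derivation:
Step 1: max=17/3, min=5, spread=2/3
Step 2: max=331/60, min=61/12, spread=13/30
  -> spread < 1/2 first at step 2
Step 3: max=2911/540, min=1168/225, spread=539/2700
Step 4: max=577331/108000, min=168733/32400, spread=44663/324000
Step 5: max=5173961/972000, min=5066701/972000, spread=5363/48600
Step 6: max=9667247/1822500, min=152329477/29160000, spread=93859/1166400
Step 7: max=1158075671/218700000, min=9150387293/1749600000, spread=4568723/69984000
Step 8: max=277489575631/52488000000, min=549736995637/104976000000, spread=8387449/167961600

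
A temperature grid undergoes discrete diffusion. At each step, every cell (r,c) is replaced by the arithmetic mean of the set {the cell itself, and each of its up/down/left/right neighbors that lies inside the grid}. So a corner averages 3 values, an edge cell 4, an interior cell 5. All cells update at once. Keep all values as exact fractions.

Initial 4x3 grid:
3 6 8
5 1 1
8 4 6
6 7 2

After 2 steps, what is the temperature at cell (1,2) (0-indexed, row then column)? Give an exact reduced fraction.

Step 1: cell (1,2) = 4
Step 2: cell (1,2) = 313/80
Full grid after step 2:
  161/36 527/120 9/2
  271/60 427/100 313/80
  111/20 447/100 349/80
  35/6 439/80 13/3

Answer: 313/80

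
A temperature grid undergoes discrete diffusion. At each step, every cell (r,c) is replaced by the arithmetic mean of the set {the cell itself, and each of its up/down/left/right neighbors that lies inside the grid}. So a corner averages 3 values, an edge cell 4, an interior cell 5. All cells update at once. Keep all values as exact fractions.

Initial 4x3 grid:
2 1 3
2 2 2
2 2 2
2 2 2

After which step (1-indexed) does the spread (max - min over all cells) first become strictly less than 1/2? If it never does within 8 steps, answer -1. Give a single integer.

Step 1: max=9/4, min=5/3, spread=7/12
Step 2: max=25/12, min=28/15, spread=13/60
  -> spread < 1/2 first at step 2
Step 3: max=4901/2400, min=253/135, spread=3629/21600
Step 4: max=48469/24000, min=62399/32400, spread=60683/648000
Step 5: max=434189/216000, min=1878053/972000, spread=30319/388800
Step 6: max=12969233/6480000, min=113639047/58320000, spread=61681/1166400
Step 7: max=388630361/194400000, min=3418652299/1749600000, spread=1580419/34992000
Step 8: max=23260774099/11664000000, min=205818082391/104976000000, spread=7057769/209952000

Answer: 2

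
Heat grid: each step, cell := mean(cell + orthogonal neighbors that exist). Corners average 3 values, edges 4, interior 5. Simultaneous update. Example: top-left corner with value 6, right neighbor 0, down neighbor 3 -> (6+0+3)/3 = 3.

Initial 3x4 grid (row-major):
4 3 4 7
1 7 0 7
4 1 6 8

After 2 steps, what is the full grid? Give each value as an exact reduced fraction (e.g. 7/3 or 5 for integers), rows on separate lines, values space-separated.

After step 1:
  8/3 9/2 7/2 6
  4 12/5 24/5 11/2
  2 9/2 15/4 7
After step 2:
  67/18 49/15 47/10 5
  83/30 101/25 399/100 233/40
  7/2 253/80 401/80 65/12

Answer: 67/18 49/15 47/10 5
83/30 101/25 399/100 233/40
7/2 253/80 401/80 65/12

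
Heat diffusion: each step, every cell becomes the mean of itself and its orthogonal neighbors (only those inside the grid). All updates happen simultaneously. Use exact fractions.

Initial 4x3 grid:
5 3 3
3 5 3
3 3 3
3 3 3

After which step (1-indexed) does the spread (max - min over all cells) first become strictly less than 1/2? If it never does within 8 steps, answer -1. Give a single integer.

Step 1: max=4, min=3, spread=1
Step 2: max=35/9, min=3, spread=8/9
Step 3: max=13109/3600, min=613/200, spread=83/144
Step 4: max=117569/32400, min=11191/3600, spread=337/648
Step 5: max=6892021/1944000, min=759551/240000, spread=7396579/19440000
  -> spread < 1/2 first at step 5
Step 6: max=410222039/116640000, min=20663273/6480000, spread=61253/186624
Step 7: max=24344741401/6998400000, min=1252678057/388800000, spread=14372291/55987200
Step 8: max=1451446572059/419904000000, min=75619492163/23328000000, spread=144473141/671846400

Answer: 5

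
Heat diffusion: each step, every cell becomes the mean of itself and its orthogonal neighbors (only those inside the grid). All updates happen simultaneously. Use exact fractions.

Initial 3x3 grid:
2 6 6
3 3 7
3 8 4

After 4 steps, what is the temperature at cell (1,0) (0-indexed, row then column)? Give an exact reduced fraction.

Answer: 3785141/864000

Derivation:
Step 1: cell (1,0) = 11/4
Step 2: cell (1,0) = 989/240
Step 3: cell (1,0) = 57703/14400
Step 4: cell (1,0) = 3785141/864000
Full grid after step 4:
  8582/2025 151033/32000 646123/129600
  3785141/864000 93069/20000 140063/27000
  568523/129600 77829/16000 330299/64800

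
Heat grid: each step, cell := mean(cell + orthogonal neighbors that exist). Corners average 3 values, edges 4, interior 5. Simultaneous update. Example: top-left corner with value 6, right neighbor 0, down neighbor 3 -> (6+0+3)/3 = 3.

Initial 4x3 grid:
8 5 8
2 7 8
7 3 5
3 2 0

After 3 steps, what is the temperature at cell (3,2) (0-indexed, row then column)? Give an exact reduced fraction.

Step 1: cell (3,2) = 7/3
Step 2: cell (3,2) = 25/9
Step 3: cell (3,2) = 1907/540
Full grid after step 3:
  271/48 156/25 25/4
  4307/800 10623/2000 6973/1200
  3347/800 26789/6000 7637/1800
  2681/720 11899/3600 1907/540

Answer: 1907/540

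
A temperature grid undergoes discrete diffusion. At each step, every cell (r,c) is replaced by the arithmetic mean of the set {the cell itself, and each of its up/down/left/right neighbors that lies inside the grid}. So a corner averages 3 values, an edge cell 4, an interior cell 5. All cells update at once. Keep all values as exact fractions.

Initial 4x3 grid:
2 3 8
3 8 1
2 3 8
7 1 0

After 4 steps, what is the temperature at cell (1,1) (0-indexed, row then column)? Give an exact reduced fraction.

Step 1: cell (1,1) = 18/5
Step 2: cell (1,1) = 93/20
Step 3: cell (1,1) = 1181/300
Step 4: cell (1,1) = 298459/72000
Full grid after step 4:
  104371/25920 712319/172800 12829/2880
  10211/2700 298459/72000 59767/14400
  40063/10800 263609/72000 6251/1600
  88637/25920 610573/172800 30089/8640

Answer: 298459/72000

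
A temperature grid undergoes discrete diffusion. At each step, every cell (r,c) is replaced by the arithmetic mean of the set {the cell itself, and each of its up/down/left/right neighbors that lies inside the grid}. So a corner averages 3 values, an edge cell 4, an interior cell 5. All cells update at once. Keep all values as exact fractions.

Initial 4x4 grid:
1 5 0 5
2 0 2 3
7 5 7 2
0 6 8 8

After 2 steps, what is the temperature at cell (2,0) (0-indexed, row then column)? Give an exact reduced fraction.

Answer: 23/6

Derivation:
Step 1: cell (2,0) = 7/2
Step 2: cell (2,0) = 23/6
Full grid after step 2:
  20/9 299/120 287/120 26/9
  43/15 71/25 16/5 49/15
  23/6 417/100 489/100 47/10
  151/36 16/3 57/10 73/12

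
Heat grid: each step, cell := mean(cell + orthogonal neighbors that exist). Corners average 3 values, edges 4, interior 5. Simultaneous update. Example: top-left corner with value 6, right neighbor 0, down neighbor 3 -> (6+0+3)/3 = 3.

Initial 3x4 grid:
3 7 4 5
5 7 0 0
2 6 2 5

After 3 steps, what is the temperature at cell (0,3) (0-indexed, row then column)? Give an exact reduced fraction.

Step 1: cell (0,3) = 3
Step 2: cell (0,3) = 19/6
Step 3: cell (0,3) = 253/80
Full grid after step 3:
  343/72 10577/2400 9097/2400 253/80
  64897/14400 3211/750 20603/6000 21491/7200
  1891/432 7139/1800 12133/3600 757/270

Answer: 253/80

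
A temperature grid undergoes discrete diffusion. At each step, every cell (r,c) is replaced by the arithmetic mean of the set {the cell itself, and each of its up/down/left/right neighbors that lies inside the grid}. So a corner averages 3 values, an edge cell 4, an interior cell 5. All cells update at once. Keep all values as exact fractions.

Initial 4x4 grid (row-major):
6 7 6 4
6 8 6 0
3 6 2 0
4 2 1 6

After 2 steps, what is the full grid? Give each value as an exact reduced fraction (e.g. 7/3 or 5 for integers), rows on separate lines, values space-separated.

Answer: 113/18 763/120 607/120 139/36
703/120 277/50 89/20 367/120
177/40 109/25 327/100 59/24
11/3 33/10 17/6 85/36

Derivation:
After step 1:
  19/3 27/4 23/4 10/3
  23/4 33/5 22/5 5/2
  19/4 21/5 3 2
  3 13/4 11/4 7/3
After step 2:
  113/18 763/120 607/120 139/36
  703/120 277/50 89/20 367/120
  177/40 109/25 327/100 59/24
  11/3 33/10 17/6 85/36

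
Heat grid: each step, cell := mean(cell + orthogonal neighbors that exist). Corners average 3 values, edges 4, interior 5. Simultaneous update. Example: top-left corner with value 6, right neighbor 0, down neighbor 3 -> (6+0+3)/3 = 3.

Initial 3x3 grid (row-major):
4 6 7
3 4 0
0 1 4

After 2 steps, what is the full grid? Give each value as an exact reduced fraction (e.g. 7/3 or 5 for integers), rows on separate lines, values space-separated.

Answer: 37/9 1003/240 40/9
673/240 84/25 251/80
19/9 161/80 23/9

Derivation:
After step 1:
  13/3 21/4 13/3
  11/4 14/5 15/4
  4/3 9/4 5/3
After step 2:
  37/9 1003/240 40/9
  673/240 84/25 251/80
  19/9 161/80 23/9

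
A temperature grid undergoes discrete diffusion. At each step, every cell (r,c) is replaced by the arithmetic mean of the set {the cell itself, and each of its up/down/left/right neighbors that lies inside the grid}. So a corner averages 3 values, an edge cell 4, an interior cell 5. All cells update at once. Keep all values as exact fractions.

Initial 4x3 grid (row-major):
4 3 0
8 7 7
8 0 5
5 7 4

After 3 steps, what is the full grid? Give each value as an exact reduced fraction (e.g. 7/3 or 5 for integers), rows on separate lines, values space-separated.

After step 1:
  5 7/2 10/3
  27/4 5 19/4
  21/4 27/5 4
  20/3 4 16/3
After step 2:
  61/12 101/24 139/36
  11/2 127/25 205/48
  361/60 473/100 1169/240
  191/36 107/20 40/9
After step 3:
  355/72 32819/7200 1777/432
  271/50 28547/6000 32549/7200
  19397/3600 10419/2000 32969/7200
  3001/540 1983/400 10559/2160

Answer: 355/72 32819/7200 1777/432
271/50 28547/6000 32549/7200
19397/3600 10419/2000 32969/7200
3001/540 1983/400 10559/2160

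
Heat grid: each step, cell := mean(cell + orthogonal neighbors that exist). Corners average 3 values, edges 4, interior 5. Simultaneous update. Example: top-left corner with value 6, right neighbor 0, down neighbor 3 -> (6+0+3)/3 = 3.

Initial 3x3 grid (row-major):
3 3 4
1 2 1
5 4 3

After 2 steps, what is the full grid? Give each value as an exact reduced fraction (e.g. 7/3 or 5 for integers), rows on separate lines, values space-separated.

Answer: 97/36 51/20 49/18
637/240 279/100 301/120
115/36 117/40 26/9

Derivation:
After step 1:
  7/3 3 8/3
  11/4 11/5 5/2
  10/3 7/2 8/3
After step 2:
  97/36 51/20 49/18
  637/240 279/100 301/120
  115/36 117/40 26/9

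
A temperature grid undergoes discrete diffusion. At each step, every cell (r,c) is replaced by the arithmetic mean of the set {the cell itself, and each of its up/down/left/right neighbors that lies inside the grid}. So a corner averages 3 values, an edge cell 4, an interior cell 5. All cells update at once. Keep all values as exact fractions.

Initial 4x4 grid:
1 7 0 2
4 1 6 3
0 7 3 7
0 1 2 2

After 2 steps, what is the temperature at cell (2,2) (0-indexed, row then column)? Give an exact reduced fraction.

Answer: 63/20

Derivation:
Step 1: cell (2,2) = 5
Step 2: cell (2,2) = 63/20
Full grid after step 2:
  31/12 15/4 77/30 119/36
  53/16 11/4 417/100 751/240
  419/240 353/100 63/20 203/48
  67/36 217/120 79/24 113/36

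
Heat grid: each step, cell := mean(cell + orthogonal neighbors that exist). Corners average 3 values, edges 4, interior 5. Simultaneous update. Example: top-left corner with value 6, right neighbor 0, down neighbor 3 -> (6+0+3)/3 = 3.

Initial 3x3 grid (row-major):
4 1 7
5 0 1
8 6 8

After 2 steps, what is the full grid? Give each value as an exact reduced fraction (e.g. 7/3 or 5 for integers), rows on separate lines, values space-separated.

After step 1:
  10/3 3 3
  17/4 13/5 4
  19/3 11/2 5
After step 2:
  127/36 179/60 10/3
  991/240 387/100 73/20
  193/36 583/120 29/6

Answer: 127/36 179/60 10/3
991/240 387/100 73/20
193/36 583/120 29/6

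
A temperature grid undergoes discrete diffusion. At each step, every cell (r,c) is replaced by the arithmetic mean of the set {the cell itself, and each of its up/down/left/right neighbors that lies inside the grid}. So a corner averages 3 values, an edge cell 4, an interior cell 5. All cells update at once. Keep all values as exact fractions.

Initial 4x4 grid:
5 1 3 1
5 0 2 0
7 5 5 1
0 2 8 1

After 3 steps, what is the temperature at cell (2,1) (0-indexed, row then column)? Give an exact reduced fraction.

Answer: 277/80

Derivation:
Step 1: cell (2,1) = 19/5
Step 2: cell (2,1) = 93/25
Step 3: cell (2,1) = 277/80
Full grid after step 3:
  3473/1080 2423/900 454/225 679/432
  12497/3600 9161/3000 14153/6000 13973/7200
  4471/1200 277/80 9343/3000 3697/1440
  2671/720 2969/800 4909/1440 3391/1080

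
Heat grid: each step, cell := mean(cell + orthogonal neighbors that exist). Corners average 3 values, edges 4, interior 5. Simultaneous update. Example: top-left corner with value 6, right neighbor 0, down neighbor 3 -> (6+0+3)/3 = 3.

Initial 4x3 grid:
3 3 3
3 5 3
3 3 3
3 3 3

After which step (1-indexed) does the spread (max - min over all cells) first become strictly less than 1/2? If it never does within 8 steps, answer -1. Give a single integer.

Answer: 2

Derivation:
Step 1: max=7/2, min=3, spread=1/2
Step 2: max=173/50, min=3, spread=23/50
  -> spread < 1/2 first at step 2
Step 3: max=8011/2400, min=613/200, spread=131/480
Step 4: max=71351/21600, min=11191/3600, spread=841/4320
Step 5: max=28462051/8640000, min=2253373/720000, spread=56863/345600
Step 6: max=254814341/77760000, min=20429543/6480000, spread=386393/3110400
Step 7: max=101705723131/31104000000, min=8196358813/2592000000, spread=26795339/248832000
Step 8: max=6082535714129/1866240000000, min=493646149667/155520000000, spread=254051069/2985984000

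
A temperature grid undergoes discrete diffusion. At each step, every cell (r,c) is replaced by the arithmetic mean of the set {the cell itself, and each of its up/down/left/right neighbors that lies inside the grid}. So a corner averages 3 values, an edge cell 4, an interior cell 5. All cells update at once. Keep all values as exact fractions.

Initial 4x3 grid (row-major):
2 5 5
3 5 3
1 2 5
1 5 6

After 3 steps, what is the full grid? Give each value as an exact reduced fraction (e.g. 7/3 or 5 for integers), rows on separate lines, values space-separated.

Answer: 7331/2160 55529/14400 8891/2160
5693/1800 21451/6000 14911/3600
2539/900 10613/3000 14431/3600
1589/540 24817/7200 2219/540

Derivation:
After step 1:
  10/3 17/4 13/3
  11/4 18/5 9/2
  7/4 18/5 4
  7/3 7/2 16/3
After step 2:
  31/9 931/240 157/36
  343/120 187/50 493/120
  313/120 329/100 523/120
  91/36 443/120 77/18
After step 3:
  7331/2160 55529/14400 8891/2160
  5693/1800 21451/6000 14911/3600
  2539/900 10613/3000 14431/3600
  1589/540 24817/7200 2219/540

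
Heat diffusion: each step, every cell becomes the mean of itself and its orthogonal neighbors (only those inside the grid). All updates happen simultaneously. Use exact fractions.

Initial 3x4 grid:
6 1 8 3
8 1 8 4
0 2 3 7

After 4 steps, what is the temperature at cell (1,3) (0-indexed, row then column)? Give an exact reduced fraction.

Step 1: cell (1,3) = 11/2
Step 2: cell (1,3) = 599/120
Step 3: cell (1,3) = 36133/7200
Step 4: cell (1,3) = 2060807/432000
Full grid after step 4:
  175787/43200 78383/18000 10381/2250 35467/7200
  3343469/864000 1436491/360000 816733/180000 2060807/432000
  458461/129600 414673/108000 457163/108000 303253/64800

Answer: 2060807/432000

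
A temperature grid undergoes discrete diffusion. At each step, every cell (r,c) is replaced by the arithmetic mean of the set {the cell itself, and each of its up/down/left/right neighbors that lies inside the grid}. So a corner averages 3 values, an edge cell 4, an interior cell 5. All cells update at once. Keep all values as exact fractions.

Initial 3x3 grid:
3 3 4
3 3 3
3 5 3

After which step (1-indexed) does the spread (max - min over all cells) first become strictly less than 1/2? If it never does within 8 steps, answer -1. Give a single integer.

Answer: 2

Derivation:
Step 1: max=11/3, min=3, spread=2/3
Step 2: max=427/120, min=37/12, spread=19/40
  -> spread < 1/2 first at step 2
Step 3: max=7519/2160, min=2303/720, spread=61/216
Step 4: max=443513/129600, min=139321/43200, spread=511/2592
Step 5: max=26476111/7776000, min=8466287/2592000, spread=4309/31104
Step 6: max=1577031017/466560000, min=510554089/155520000, spread=36295/373248
Step 7: max=94284058399/27993600000, min=30790992383/9331200000, spread=305773/4478976
Step 8: max=5638357692953/1679616000000, min=1852619741401/559872000000, spread=2575951/53747712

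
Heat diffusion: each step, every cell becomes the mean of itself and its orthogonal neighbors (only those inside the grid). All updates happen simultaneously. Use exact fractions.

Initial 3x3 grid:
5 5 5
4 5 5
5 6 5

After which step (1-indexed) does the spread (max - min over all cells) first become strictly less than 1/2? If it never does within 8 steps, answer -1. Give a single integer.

Answer: 2

Derivation:
Step 1: max=16/3, min=14/3, spread=2/3
Step 2: max=187/36, min=173/36, spread=7/18
  -> spread < 1/2 first at step 2
Step 3: max=2221/432, min=2099/432, spread=61/216
Step 4: max=26431/5184, min=25409/5184, spread=511/2592
Step 5: max=315349/62208, min=306731/62208, spread=4309/31104
Step 6: max=3768775/746496, min=3696185/746496, spread=36295/373248
Step 7: max=45095533/8957952, min=44483987/8957952, spread=305773/4478976
Step 8: max=540053071/107495424, min=534901169/107495424, spread=2575951/53747712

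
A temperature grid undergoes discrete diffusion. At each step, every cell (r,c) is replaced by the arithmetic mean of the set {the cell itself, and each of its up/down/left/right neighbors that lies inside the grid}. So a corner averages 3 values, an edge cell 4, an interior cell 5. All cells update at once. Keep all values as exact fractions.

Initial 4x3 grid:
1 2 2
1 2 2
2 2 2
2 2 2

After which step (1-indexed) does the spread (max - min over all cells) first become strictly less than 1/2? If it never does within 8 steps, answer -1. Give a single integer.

Answer: 2

Derivation:
Step 1: max=2, min=4/3, spread=2/3
Step 2: max=2, min=55/36, spread=17/36
  -> spread < 1/2 first at step 2
Step 3: max=2, min=218/135, spread=52/135
Step 4: max=3553/1800, min=217951/129600, spread=7573/25920
Step 5: max=52783/27000, min=13382999/7776000, spread=363701/1555200
Step 6: max=1392587/720000, min=817266001/466560000, spread=681043/3732480
Step 7: max=372917911/194400000, min=49617862859/27993600000, spread=163292653/1119744000
Step 8: max=11106860837/5832000000, min=3004404115681/1679616000000, spread=1554974443/13436928000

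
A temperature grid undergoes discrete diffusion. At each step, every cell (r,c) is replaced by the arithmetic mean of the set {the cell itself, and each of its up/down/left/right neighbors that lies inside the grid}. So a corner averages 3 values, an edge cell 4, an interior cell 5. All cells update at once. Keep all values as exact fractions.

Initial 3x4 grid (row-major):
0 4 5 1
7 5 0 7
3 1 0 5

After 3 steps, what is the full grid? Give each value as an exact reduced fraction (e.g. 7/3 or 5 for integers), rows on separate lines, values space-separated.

After step 1:
  11/3 7/2 5/2 13/3
  15/4 17/5 17/5 13/4
  11/3 9/4 3/2 4
After step 2:
  131/36 49/15 103/30 121/36
  869/240 163/50 281/100 899/240
  29/9 649/240 223/80 35/12
After step 3:
  7579/2160 12239/3600 724/225 7589/2160
  49471/14400 9397/3000 4811/1500 46201/14400
  3437/1080 21553/7200 6731/2400 63/20

Answer: 7579/2160 12239/3600 724/225 7589/2160
49471/14400 9397/3000 4811/1500 46201/14400
3437/1080 21553/7200 6731/2400 63/20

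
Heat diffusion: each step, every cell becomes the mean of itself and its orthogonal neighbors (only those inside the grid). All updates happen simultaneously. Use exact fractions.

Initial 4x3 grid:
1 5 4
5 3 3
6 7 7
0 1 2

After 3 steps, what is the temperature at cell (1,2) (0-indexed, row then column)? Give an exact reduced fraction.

Answer: 2497/600

Derivation:
Step 1: cell (1,2) = 17/4
Step 2: cell (1,2) = 22/5
Step 3: cell (1,2) = 2497/600
Full grid after step 3:
  4163/1080 55433/14400 323/80
  28189/7200 12461/3000 2497/600
  27569/7200 23677/6000 14797/3600
  7343/2160 25399/7200 3979/1080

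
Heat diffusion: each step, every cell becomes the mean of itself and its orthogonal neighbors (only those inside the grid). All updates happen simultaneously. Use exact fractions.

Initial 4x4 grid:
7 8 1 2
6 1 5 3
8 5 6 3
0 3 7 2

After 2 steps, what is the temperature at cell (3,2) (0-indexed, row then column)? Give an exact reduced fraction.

Answer: 349/80

Derivation:
Step 1: cell (3,2) = 9/2
Step 2: cell (3,2) = 349/80
Full grid after step 2:
  67/12 81/16 269/80 37/12
  89/16 451/100 413/100 239/80
  1111/240 233/50 21/5 319/80
  73/18 991/240 349/80 4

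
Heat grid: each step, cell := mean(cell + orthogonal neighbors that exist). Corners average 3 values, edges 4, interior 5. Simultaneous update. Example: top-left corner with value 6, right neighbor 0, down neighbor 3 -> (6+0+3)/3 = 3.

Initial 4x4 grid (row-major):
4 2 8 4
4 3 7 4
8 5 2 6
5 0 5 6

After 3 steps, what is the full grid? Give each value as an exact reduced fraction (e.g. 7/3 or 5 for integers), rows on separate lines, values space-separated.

After step 1:
  10/3 17/4 21/4 16/3
  19/4 21/5 24/5 21/4
  11/2 18/5 5 9/2
  13/3 15/4 13/4 17/3
After step 2:
  37/9 511/120 589/120 95/18
  1067/240 108/25 49/10 1193/240
  1091/240 441/100 423/100 245/48
  163/36 56/15 53/12 161/36
After step 3:
  9227/2160 7919/1800 1741/360 10913/2160
  31361/7200 26801/6000 5599/1200 7291/1440
  32273/7200 25487/6000 27673/6000 33799/7200
  9221/2160 15379/3600 15167/3600 2015/432

Answer: 9227/2160 7919/1800 1741/360 10913/2160
31361/7200 26801/6000 5599/1200 7291/1440
32273/7200 25487/6000 27673/6000 33799/7200
9221/2160 15379/3600 15167/3600 2015/432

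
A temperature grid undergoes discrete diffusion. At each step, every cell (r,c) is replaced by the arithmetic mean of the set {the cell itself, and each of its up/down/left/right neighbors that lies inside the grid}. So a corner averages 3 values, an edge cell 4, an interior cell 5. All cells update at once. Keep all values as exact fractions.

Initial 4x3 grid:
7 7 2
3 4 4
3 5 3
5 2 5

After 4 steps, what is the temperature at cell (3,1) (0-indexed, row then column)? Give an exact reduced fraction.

Step 1: cell (3,1) = 17/4
Step 2: cell (3,1) = 859/240
Step 3: cell (3,1) = 11149/2880
Step 4: cell (3,1) = 26111/6912
Full grid after step 4:
  11869/2592 32659/7200 5587/1296
  190589/43200 50587/12000 90107/21600
  34541/8640 288967/72000 16663/4320
  100949/25920 26111/6912 99299/25920

Answer: 26111/6912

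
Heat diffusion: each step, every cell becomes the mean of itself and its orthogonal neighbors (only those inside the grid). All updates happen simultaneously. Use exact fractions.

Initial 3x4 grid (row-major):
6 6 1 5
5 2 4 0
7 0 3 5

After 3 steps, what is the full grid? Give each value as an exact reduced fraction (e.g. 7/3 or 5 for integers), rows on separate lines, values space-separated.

Answer: 9739/2160 27679/7200 8093/2400 415/144
15077/3600 22417/6000 17707/6000 21499/7200
178/45 2017/600 11027/3600 595/216

Derivation:
After step 1:
  17/3 15/4 4 2
  5 17/5 2 7/2
  4 3 3 8/3
After step 2:
  173/36 1009/240 47/16 19/6
  271/60 343/100 159/50 61/24
  4 67/20 8/3 55/18
After step 3:
  9739/2160 27679/7200 8093/2400 415/144
  15077/3600 22417/6000 17707/6000 21499/7200
  178/45 2017/600 11027/3600 595/216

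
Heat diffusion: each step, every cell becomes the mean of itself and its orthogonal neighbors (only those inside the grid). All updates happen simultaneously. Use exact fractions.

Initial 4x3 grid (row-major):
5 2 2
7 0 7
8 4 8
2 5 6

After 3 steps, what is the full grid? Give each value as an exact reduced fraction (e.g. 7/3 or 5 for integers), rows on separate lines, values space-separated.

Answer: 889/216 10877/2880 1667/432
6431/1440 659/150 787/180
783/160 1483/300 3701/720
361/72 14789/2880 2335/432

Derivation:
After step 1:
  14/3 9/4 11/3
  5 4 17/4
  21/4 5 25/4
  5 17/4 19/3
After step 2:
  143/36 175/48 61/18
  227/48 41/10 109/24
  81/16 99/20 131/24
  29/6 247/48 101/18
After step 3:
  889/216 10877/2880 1667/432
  6431/1440 659/150 787/180
  783/160 1483/300 3701/720
  361/72 14789/2880 2335/432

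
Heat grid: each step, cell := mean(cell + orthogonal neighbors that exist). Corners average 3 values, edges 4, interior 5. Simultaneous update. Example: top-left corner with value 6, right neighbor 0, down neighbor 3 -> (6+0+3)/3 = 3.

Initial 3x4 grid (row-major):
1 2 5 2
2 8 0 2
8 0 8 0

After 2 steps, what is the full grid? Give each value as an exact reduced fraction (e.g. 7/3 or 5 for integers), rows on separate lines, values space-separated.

After step 1:
  5/3 4 9/4 3
  19/4 12/5 23/5 1
  10/3 6 2 10/3
After step 2:
  125/36 619/240 277/80 25/12
  243/80 87/20 49/20 179/60
  169/36 103/30 239/60 19/9

Answer: 125/36 619/240 277/80 25/12
243/80 87/20 49/20 179/60
169/36 103/30 239/60 19/9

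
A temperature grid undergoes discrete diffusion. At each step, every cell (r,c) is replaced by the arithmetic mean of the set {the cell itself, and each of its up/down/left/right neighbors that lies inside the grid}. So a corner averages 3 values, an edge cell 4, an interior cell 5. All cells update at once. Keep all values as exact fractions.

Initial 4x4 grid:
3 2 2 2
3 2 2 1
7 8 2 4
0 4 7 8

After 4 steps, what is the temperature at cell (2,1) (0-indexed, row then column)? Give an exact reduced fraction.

Step 1: cell (2,1) = 23/5
Step 2: cell (2,1) = 437/100
Step 3: cell (2,1) = 24271/6000
Step 4: cell (2,1) = 145361/36000
Full grid after step 4:
  98219/32400 608977/216000 534841/216000 156763/64800
  747937/216000 292979/90000 556213/180000 39541/13500
  859369/216000 145361/36000 177149/45000 106393/27000
  281851/64800 14956/3375 123763/27000 3649/810

Answer: 145361/36000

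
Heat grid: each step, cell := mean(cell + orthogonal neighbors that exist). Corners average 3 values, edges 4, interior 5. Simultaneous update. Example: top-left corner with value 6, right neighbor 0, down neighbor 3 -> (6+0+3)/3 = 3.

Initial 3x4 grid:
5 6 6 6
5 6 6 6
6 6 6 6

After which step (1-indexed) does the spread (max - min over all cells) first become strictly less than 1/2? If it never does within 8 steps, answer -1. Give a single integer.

Answer: 2

Derivation:
Step 1: max=6, min=16/3, spread=2/3
Step 2: max=6, min=199/36, spread=17/36
  -> spread < 1/2 first at step 2
Step 3: max=6, min=12113/2160, spread=847/2160
Step 4: max=1346/225, min=183769/32400, spread=2011/6480
Step 5: max=644287/108000, min=22197217/3888000, spread=199423/777600
Step 6: max=12844751/2160000, min=1338775133/233280000, spread=1938319/9331200
Step 7: max=1152955801/194400000, min=80619122947/13996800000, spread=95747789/559872000
Step 8: max=69010856059/11664000000, min=4851278744873/839808000000, spread=940023131/6718464000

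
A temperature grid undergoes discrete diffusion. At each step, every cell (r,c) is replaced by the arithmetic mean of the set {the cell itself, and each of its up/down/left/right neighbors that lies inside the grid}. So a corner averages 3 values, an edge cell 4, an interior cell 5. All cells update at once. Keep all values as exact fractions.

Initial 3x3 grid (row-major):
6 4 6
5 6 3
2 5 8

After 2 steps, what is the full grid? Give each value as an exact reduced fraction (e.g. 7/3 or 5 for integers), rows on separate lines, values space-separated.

After step 1:
  5 11/2 13/3
  19/4 23/5 23/4
  4 21/4 16/3
After step 2:
  61/12 583/120 187/36
  367/80 517/100 1201/240
  14/3 1151/240 49/9

Answer: 61/12 583/120 187/36
367/80 517/100 1201/240
14/3 1151/240 49/9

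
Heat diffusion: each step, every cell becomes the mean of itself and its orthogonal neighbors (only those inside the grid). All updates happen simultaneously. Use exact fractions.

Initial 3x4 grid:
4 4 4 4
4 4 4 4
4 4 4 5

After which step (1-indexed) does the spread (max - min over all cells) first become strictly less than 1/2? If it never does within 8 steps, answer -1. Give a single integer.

Step 1: max=13/3, min=4, spread=1/3
  -> spread < 1/2 first at step 1
Step 2: max=77/18, min=4, spread=5/18
Step 3: max=905/216, min=4, spread=41/216
Step 4: max=107897/25920, min=4, spread=4217/25920
Step 5: max=6429949/1555200, min=28879/7200, spread=38417/311040
Step 6: max=384448211/93312000, min=578597/144000, spread=1903471/18662400
Step 7: max=22995869089/5598720000, min=17395759/4320000, spread=18038617/223948800
Step 8: max=1376960982851/335923200000, min=1568126759/388800000, spread=883978523/13436928000

Answer: 1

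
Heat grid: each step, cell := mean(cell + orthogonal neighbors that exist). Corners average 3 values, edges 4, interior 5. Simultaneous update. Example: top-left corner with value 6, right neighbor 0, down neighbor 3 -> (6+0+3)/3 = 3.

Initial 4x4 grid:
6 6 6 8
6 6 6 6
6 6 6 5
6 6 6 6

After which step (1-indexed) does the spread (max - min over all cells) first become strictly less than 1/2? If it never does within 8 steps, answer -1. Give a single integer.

Step 1: max=20/3, min=17/3, spread=1
Step 2: max=233/36, min=209/36, spread=2/3
Step 3: max=1363/216, min=3157/540, spread=167/360
  -> spread < 1/2 first at step 3
Step 4: max=202109/32400, min=95467/16200, spread=149/432
Step 5: max=6010883/972000, min=2879281/486000, spread=84107/324000
Step 6: max=179327243/29160000, min=43365167/7290000, spread=78221/388800
Step 7: max=1071450811/174960000, min=2174032003/364500000, spread=697886239/4374000000
Step 8: max=160227043559/26244000000, min=261407321581/43740000000, spread=4228313263/32805000000

Answer: 3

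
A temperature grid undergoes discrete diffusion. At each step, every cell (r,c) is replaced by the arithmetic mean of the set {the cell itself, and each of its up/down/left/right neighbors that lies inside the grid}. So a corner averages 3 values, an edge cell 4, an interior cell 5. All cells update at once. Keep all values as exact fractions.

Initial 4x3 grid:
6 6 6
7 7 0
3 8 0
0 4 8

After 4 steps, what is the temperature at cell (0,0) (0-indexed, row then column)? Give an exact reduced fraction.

Step 1: cell (0,0) = 19/3
Step 2: cell (0,0) = 55/9
Step 3: cell (0,0) = 6193/1080
Step 4: cell (0,0) = 140609/25920
Full grid after step 4:
  140609/25920 898543/172800 41683/8640
  222397/43200 70093/14400 66499/14400
  197173/43200 4051/900 61691/14400
  55633/12960 22541/5400 6037/1440

Answer: 140609/25920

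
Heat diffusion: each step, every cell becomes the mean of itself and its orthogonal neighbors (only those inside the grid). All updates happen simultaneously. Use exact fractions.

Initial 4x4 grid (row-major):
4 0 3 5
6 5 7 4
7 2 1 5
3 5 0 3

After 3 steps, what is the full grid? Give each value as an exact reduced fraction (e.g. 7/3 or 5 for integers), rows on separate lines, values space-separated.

After step 1:
  10/3 3 15/4 4
  11/2 4 4 21/4
  9/2 4 3 13/4
  5 5/2 9/4 8/3
After step 2:
  71/18 169/48 59/16 13/3
  13/3 41/10 4 33/8
  19/4 18/5 33/10 85/24
  4 55/16 125/48 49/18
After step 3:
  1699/432 5491/1440 373/96 583/144
  3083/720 4693/1200 1537/400 4
  1001/240 307/80 4091/1200 154/45
  65/16 1637/480 4343/1440 1277/432

Answer: 1699/432 5491/1440 373/96 583/144
3083/720 4693/1200 1537/400 4
1001/240 307/80 4091/1200 154/45
65/16 1637/480 4343/1440 1277/432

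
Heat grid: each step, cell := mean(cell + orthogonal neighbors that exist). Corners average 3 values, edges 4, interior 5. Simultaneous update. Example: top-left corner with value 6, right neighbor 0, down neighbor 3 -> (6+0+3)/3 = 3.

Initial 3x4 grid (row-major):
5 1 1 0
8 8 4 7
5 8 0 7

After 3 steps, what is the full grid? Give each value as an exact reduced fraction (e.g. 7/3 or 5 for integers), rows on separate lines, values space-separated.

After step 1:
  14/3 15/4 3/2 8/3
  13/2 29/5 4 9/2
  7 21/4 19/4 14/3
After step 2:
  179/36 943/240 143/48 26/9
  719/120 253/50 411/100 95/24
  25/4 57/10 14/3 167/36
After step 3:
  10723/2160 30493/7200 25033/7200 1415/432
  40093/7200 29749/6000 24929/6000 28073/7200
  2153/360 6503/1200 4301/900 955/216

Answer: 10723/2160 30493/7200 25033/7200 1415/432
40093/7200 29749/6000 24929/6000 28073/7200
2153/360 6503/1200 4301/900 955/216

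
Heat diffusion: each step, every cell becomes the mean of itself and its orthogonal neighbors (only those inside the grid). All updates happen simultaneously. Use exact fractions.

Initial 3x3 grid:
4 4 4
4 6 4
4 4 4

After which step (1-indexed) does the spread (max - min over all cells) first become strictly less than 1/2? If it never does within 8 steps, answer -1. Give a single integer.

Step 1: max=9/2, min=4, spread=1/2
Step 2: max=112/25, min=169/40, spread=51/200
  -> spread < 1/2 first at step 2
Step 3: max=10423/2400, min=767/180, spread=589/7200
Step 4: max=64943/15000, min=617081/144000, spread=31859/720000
Step 5: max=37251607/8640000, min=3864721/900000, spread=751427/43200000
Step 6: max=232634687/54000000, min=2228663129/518400000, spread=23149331/2592000000
Step 7: max=133898654263/31104000000, min=13934931889/3240000000, spread=616540643/155520000000
Step 8: max=836712453983/194400000000, min=8028892008761/1866240000000, spread=17737747379/9331200000000

Answer: 2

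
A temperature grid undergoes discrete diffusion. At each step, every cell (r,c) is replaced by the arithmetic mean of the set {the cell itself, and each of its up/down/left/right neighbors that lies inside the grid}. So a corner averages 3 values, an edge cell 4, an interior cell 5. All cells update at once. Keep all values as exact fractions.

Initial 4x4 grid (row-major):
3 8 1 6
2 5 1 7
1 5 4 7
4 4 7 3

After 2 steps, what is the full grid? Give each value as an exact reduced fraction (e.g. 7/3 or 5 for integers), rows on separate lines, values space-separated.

Answer: 34/9 1007/240 991/240 167/36
857/240 93/25 437/100 563/120
251/80 104/25 439/100 629/120
11/3 163/40 599/120 185/36

Derivation:
After step 1:
  13/3 17/4 4 14/3
  11/4 21/5 18/5 21/4
  3 19/5 24/5 21/4
  3 5 9/2 17/3
After step 2:
  34/9 1007/240 991/240 167/36
  857/240 93/25 437/100 563/120
  251/80 104/25 439/100 629/120
  11/3 163/40 599/120 185/36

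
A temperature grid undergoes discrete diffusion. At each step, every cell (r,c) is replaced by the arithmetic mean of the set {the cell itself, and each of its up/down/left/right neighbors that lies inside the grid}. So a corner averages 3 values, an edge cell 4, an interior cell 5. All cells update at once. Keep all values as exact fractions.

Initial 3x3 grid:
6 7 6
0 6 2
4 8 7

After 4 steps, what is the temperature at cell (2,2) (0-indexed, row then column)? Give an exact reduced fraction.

Step 1: cell (2,2) = 17/3
Step 2: cell (2,2) = 103/18
Step 3: cell (2,2) = 5753/1080
Step 4: cell (2,2) = 344521/64800
Full grid after step 4:
  633367/129600 4334939/864000 37919/7200
  258629/54000 612781/120000 4518439/864000
  23521/4800 4365439/864000 344521/64800

Answer: 344521/64800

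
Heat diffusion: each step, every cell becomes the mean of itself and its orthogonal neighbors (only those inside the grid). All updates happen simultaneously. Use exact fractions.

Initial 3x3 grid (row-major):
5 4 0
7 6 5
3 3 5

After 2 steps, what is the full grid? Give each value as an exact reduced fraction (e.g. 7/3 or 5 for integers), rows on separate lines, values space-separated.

After step 1:
  16/3 15/4 3
  21/4 5 4
  13/3 17/4 13/3
After step 2:
  43/9 205/48 43/12
  239/48 89/20 49/12
  83/18 215/48 151/36

Answer: 43/9 205/48 43/12
239/48 89/20 49/12
83/18 215/48 151/36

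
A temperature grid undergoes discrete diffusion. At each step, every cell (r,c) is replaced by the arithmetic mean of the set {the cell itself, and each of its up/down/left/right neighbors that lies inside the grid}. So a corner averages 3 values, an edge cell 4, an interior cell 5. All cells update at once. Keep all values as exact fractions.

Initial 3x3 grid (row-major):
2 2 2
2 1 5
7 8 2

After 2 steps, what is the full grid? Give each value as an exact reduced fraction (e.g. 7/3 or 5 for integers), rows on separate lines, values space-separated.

After step 1:
  2 7/4 3
  3 18/5 5/2
  17/3 9/2 5
After step 2:
  9/4 207/80 29/12
  107/30 307/100 141/40
  79/18 563/120 4

Answer: 9/4 207/80 29/12
107/30 307/100 141/40
79/18 563/120 4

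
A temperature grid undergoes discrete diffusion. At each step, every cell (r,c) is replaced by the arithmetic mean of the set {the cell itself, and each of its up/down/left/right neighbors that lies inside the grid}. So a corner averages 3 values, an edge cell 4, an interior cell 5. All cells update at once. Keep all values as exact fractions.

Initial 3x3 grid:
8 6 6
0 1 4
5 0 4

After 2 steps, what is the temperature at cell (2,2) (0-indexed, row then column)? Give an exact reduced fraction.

Step 1: cell (2,2) = 8/3
Step 2: cell (2,2) = 107/36
Full grid after step 2:
  161/36 349/80 43/9
  361/120 86/25 279/80
  23/9 271/120 107/36

Answer: 107/36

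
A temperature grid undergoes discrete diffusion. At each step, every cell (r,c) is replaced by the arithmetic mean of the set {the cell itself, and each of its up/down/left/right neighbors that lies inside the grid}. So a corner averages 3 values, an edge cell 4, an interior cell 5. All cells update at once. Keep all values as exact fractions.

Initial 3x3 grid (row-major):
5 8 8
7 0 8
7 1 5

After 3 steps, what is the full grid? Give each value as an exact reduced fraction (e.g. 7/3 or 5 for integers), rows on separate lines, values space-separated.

After step 1:
  20/3 21/4 8
  19/4 24/5 21/4
  5 13/4 14/3
After step 2:
  50/9 1483/240 37/6
  1273/240 233/50 1363/240
  13/3 1063/240 79/18
After step 3:
  3067/540 81221/14400 721/120
  71471/14400 15751/3000 75221/14400
  211/45 64121/14400 5219/1080

Answer: 3067/540 81221/14400 721/120
71471/14400 15751/3000 75221/14400
211/45 64121/14400 5219/1080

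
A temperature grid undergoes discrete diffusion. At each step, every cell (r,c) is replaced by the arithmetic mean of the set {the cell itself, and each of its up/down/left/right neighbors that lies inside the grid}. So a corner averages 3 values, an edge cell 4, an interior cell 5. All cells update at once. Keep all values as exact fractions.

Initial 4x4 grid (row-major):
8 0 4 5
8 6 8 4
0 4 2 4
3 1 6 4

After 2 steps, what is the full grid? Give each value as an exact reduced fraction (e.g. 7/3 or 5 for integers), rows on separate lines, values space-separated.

After step 1:
  16/3 9/2 17/4 13/3
  11/2 26/5 24/5 21/4
  15/4 13/5 24/5 7/2
  4/3 7/2 13/4 14/3
After step 2:
  46/9 1157/240 1073/240 83/18
  1187/240 113/25 243/50 1073/240
  791/240 397/100 379/100 1093/240
  103/36 641/240 973/240 137/36

Answer: 46/9 1157/240 1073/240 83/18
1187/240 113/25 243/50 1073/240
791/240 397/100 379/100 1093/240
103/36 641/240 973/240 137/36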